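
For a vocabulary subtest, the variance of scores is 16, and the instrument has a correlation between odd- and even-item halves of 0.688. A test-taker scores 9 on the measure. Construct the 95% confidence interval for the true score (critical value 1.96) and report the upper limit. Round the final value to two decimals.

12.37

SD = √16 = 4.000
Full-length reliability (Spearman-Brown) = 2(0.688)/(1+0.688) ≃ 0.815
The standard error of measurement is 4.000*√(1 − 0.815) ≃ 4.000*0.430 ≃ 1.720.
Margin = 1.96 * 1.720 ≃ 3.371
Upper limit = 9 + 3.371 ≃ 12.371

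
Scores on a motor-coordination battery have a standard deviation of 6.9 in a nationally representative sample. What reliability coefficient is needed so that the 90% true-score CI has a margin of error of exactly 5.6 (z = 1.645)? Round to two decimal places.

0.76

Required SEM = 5.6 / 1.645 ≈ 3.404
r = 1 − (SEM / SD)² = 1 − (3.404 / 6.9)² ≈ 1 − 0.243 ≈ 0.757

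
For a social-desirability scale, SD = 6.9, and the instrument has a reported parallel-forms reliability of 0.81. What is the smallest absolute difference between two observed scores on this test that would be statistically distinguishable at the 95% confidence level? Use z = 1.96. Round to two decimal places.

SEM = 6.9000 × √(1 − 0.8100) = 6.9000 × √0.1900 ≃ 6.9000 × 0.4359 ≃ 3.0076
SE_diff = √2 × SEM ≃ 4.2534
Smallest detectable difference = 1.96×4.2534 ≃ 8.3368

8.34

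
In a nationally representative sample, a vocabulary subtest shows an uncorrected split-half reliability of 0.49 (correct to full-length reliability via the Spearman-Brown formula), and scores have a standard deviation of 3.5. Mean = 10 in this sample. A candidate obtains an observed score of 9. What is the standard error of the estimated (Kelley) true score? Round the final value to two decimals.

1.66

Spearman-Brown: r = 2(0.49) / (1 + 0.49) = 0.9800 / 1.4900 ≈ 0.6577
SE_est = SD · √(r(1 − r)) = 3.5000 · √0.2251 ≈ 3.5000 · 0.4745 ≈ 1.6607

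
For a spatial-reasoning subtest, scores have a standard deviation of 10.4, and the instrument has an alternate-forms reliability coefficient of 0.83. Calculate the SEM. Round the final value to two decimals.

4.29

SEM = 10.40000 · √(1 − 0.83000) = 10.40000 · √0.17000 ≈ 10.40000 · 0.41231 ≈ 4.28803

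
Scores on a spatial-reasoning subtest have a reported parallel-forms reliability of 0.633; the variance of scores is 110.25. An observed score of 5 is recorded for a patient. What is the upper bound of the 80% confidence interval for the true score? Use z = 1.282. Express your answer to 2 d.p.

13.15

σ = 110.25^(1/2) = 10.5000
SEM = 10.5000*√(1 − 0.6330) ≈ 6.3610
Half-width = 1.282*6.3610 ≈ 8.1547
Upper bound: 5 + 8.1547 = 13.1547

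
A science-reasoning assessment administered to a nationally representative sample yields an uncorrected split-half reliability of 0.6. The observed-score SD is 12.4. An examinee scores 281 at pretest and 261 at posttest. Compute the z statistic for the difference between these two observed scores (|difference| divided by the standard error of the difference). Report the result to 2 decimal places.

2.28

Full-length reliability (Spearman-Brown) = 2(0.6)/(1+0.6) ≈ 0.7500
SEM = 12.4000·√(1 − 0.7500) ≈ 6.2000
Standard error of the difference = 6.2000·√2 ≈ 8.7681
z = |281 − 261| / 8.7681 = 20 / 8.7681 ≈ 2.2810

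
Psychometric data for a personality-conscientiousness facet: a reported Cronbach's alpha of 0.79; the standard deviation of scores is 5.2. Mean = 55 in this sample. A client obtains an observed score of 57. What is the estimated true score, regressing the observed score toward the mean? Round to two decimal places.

Estimated true score = 0.790*57 + (1 − 0.790)*55 ≈ 56.580

56.58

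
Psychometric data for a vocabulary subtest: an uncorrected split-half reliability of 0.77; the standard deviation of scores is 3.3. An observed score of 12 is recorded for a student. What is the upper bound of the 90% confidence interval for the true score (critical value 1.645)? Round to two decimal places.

13.96

r_full = 2·0.77 / (1 + 0.77) ≈ 0.87006
The standard error of measurement is 3.30000×√(1 − 0.87006) ≈ 3.30000×0.36048 ≈ 1.18957.
1.645 × SEM ≈ 1.95685
Upper bound: 12 + 1.95685 = 13.95685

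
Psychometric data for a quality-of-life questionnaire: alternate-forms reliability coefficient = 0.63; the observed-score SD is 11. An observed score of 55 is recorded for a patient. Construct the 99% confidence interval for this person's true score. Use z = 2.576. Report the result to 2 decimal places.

SEM = 11.000 * √(1 − 0.630) = 11.000 * √0.370 ≃ 11.000 * 0.608 ≃ 6.691
Half-width = 2.576*6.691 ≃ 17.236
Interval: (37.764, 72.236)

[37.76, 72.24]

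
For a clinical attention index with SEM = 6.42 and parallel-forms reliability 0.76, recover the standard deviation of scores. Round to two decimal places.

SD = 6.42 / √(1 − 0.76) ≃ 13.1048

13.10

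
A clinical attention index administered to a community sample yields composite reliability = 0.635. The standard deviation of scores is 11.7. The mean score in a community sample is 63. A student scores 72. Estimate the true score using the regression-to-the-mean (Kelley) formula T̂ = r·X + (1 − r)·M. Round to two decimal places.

Estimated true score = 0.635·72 + (1 − 0.635)·63 ≈ 68.715

68.72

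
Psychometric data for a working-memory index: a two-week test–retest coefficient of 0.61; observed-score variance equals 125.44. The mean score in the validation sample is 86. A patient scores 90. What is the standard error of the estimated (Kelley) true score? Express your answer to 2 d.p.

SD = √125.44 = 11.200
SE_est = 11.200·√(0.610·0.390) ≃ 5.463

5.46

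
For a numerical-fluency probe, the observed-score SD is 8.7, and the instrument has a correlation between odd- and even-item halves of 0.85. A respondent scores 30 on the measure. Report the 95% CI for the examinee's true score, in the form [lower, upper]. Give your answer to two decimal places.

[25.14, 34.86]

Spearman-Brown: r = 2(0.85) / (1 + 0.85) = 1.700 / 1.850 ≈ 0.919
The standard error of measurement is 8.700*√(1 − 0.919) ≈ 8.700*0.285 ≈ 2.477.
Margin = 1.96 * 2.477 ≈ 4.856
95% CI: 30 ± 4.856 = [25.144, 34.856]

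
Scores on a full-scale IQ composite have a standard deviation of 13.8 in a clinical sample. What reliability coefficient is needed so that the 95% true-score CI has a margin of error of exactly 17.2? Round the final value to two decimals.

0.60

SEM needed = half-width / z = 17.2/1.96 ≈ 8.7755
Required reliability = 1 − (SEM/SD)² = 1 − 0.4044 ≈ 0.5956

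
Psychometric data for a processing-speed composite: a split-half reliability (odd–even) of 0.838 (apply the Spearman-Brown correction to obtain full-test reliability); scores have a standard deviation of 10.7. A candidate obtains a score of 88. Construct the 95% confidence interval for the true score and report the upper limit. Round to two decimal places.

94.23

Spearman-Brown: r = 2(0.838) / (1 + 0.838) = 1.67600 / 1.83800 ≃ 0.91186
SEM = 10.70000 * √(1 − 0.91186) = 10.70000 * √0.08814 ≃ 10.70000 * 0.29688 ≃ 3.17664
Half-width = 1.96*3.17664 ≃ 6.22622
Upper limit = 88 + 6.22622 ≃ 94.22622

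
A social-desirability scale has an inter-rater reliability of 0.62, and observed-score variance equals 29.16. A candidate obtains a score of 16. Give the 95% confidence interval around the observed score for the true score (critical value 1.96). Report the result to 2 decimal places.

σ = 29.16^(1/2) = 5.400
SEM = 5.400*√(1 − 0.620) ≃ 3.329
Half-width = 1.96*3.329 ≃ 6.524
CI = 16 ± 6.524 → [9.476, 22.524]

[9.48, 22.52]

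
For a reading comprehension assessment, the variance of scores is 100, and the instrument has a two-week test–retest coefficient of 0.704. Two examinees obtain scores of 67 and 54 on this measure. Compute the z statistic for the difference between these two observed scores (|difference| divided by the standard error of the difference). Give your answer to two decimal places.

1.69

SD = √100 = 10.0000
SEM = 10.0000 × √(1 − 0.7040) = 10.0000 × √0.2960 ≈ 10.0000 × 0.5441 ≈ 5.4406
SE_diff = SEM × √2 ≈ 5.4406 × 1.4142 ≈ 7.6942
z = |67 − 54| / 7.6942 = 13 / 7.6942 ≈ 1.6896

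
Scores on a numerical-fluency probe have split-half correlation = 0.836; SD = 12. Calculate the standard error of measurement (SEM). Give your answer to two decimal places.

Full-length reliability (Spearman-Brown) = 2(0.836)/(1+0.836) ≈ 0.9107
The standard error of measurement is 12.0000·√(1 − 0.9107) ≈ 12.0000·0.2989 ≈ 3.5865.

3.59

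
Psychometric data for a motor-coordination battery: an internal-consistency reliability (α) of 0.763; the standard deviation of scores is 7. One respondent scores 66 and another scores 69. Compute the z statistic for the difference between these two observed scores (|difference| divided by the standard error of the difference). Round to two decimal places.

0.62

The standard error of measurement is 7.000·√(1 − 0.763) ≃ 7.000·0.487 ≃ 3.408.
SE_diff = √2 · SEM ≃ 4.819
z = |66 − 69| / 4.819 = 3 / 4.819 ≃ 0.622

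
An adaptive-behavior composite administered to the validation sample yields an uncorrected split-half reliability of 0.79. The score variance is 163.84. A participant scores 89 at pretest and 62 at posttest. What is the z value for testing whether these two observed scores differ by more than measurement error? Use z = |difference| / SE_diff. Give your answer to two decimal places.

4.35

SD = √163.84 ≈ 12.80000
Spearman-Brown: r = 2(0.79) / (1 + 0.79) = 1.58000 / 1.79000 ≈ 0.88268
The standard error of measurement is 12.80000·√(1 − 0.88268) ≈ 12.80000·0.34252 ≈ 4.38423.
SE_diff = √2 · SEM ≈ 6.20023
z = 27 / 6.20023 ≈ 4.35467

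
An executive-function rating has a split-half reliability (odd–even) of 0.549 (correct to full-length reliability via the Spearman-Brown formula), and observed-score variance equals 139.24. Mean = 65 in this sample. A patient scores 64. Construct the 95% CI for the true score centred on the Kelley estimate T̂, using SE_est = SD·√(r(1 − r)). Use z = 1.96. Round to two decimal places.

[53.78, 74.80]

SD = √139.24 = 11.800
Full-length reliability (Spearman-Brown) = 2(0.549)/(1+0.549) ≈ 0.709
T̂ = r·X + (1 − r)·M = 0.709*64 + 0.291*65 ≈ 45.366 + 18.925 ≈ 64.291
SE_est = SD * √(r(1 − r)) = 11.800 * √0.206 ≈ 11.800 * 0.454 ≈ 5.361
CI = 64.291 ± 1.96 * 5.361 → [53.784, 74.798]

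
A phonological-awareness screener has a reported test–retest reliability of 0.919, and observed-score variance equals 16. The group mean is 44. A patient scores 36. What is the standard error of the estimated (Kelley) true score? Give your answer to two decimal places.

1.09

SD = √16 = 4.0000
SE_est = 4.0000·√[r(1 − r)] ≈ 1.0913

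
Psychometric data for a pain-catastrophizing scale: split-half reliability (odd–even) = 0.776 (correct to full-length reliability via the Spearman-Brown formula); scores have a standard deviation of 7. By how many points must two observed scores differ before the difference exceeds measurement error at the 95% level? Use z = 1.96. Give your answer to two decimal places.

Spearman-Brown: r = 2(0.776) / (1 + 0.776) = 1.5520 / 1.7760 ≃ 0.8739
SEM = 7.0000*√(1 − 0.8739) ≃ 2.4860
Standard error of the difference = 2.4860·√2 ≃ 3.5157
Minimum reliable difference = 1.96 * SE_diff ≃ 1.96 * 3.5157 ≃ 6.8908

6.89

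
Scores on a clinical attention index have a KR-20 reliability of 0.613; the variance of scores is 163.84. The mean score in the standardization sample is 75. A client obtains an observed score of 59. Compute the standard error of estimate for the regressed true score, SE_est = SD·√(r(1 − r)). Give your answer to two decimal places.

SD = √163.84 ≈ 12.800
SE_est = SD · √(r(1 − r)) = 12.800 · √0.237 ≈ 12.800 · 0.487 ≈ 6.234

6.23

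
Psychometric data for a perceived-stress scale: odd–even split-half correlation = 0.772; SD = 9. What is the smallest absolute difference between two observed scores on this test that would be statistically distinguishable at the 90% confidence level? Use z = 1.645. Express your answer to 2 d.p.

7.51

Full-length reliability (Spearman-Brown) = 2(0.772)/(1+0.772) ≈ 0.871
SEM = 9.000 · √(1 − 0.871) = 9.000 · √0.129 ≈ 9.000 · 0.359 ≈ 3.228
SE_diff = √2 · SEM ≈ 4.566
Minimum reliable difference = 1.645 · SE_diff ≈ 1.645 · 4.566 ≈ 7.510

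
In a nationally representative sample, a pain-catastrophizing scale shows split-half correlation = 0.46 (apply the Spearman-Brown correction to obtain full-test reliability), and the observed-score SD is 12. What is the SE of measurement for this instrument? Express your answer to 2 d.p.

Spearman-Brown: r = 2(0.46) / (1 + 0.46) = 0.920 / 1.460 ≃ 0.630
The standard error of measurement is 12.000·√(1 − 0.630) ≃ 12.000·0.608 ≃ 7.298.

7.30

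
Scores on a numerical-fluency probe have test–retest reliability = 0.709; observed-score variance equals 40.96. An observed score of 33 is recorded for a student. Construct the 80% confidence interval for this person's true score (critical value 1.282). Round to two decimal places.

[28.57, 37.43]

SD = √40.96 = 6.4000
SEM = 6.4000·√(1 − 0.7090) ≃ 3.4524
Margin = 1.282 · 3.4524 ≃ 4.4260
CI = 33 ± 4.4260 → [28.5740, 37.4260]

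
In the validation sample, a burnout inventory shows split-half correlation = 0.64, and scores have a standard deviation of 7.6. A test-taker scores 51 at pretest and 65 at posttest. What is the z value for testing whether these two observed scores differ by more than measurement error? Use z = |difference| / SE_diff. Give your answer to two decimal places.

Full-length reliability (Spearman-Brown) = 2(0.64)/(1+0.64) ≃ 0.7805
SEM = 7.6000*√(1 − 0.7805) ≃ 3.5608
SE_diff = SEM * √2 ≃ 3.5608 * 1.4142 ≃ 5.0357
z = 14 / 5.0357 ≃ 2.7802

2.78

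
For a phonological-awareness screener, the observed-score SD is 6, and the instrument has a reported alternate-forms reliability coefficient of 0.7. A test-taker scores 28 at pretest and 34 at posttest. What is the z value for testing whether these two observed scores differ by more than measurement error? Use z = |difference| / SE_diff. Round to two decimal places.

1.29

SEM = 6.00000*√(1 − 0.70000) ≈ 3.28634
SE_diff = √2 * SEM ≈ 4.64758
z = 6 / 4.64758 ≈ 1.29099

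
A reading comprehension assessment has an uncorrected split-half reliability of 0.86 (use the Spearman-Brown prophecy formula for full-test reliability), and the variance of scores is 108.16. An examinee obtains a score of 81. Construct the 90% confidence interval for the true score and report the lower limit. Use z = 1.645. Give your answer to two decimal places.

SD = √108.16 = 10.4000
Spearman-Brown: r = 2(0.86) / (1 + 0.86) = 1.7200 / 1.8600 ≈ 0.9247
SEM = 10.4000*√(1 − 0.9247) ≈ 2.8533
1.645 * SEM ≈ 4.6936
Lower limit = 81 − 4.6936 ≈ 76.3064

76.31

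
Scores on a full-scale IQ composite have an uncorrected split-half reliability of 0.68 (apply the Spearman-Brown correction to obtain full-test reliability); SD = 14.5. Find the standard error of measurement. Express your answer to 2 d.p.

6.33

r_full = 2·0.68 / (1 + 0.68) ≈ 0.8095
The standard error of measurement is 14.5000·√(1 − 0.8095) ≈ 14.5000·0.4364 ≈ 6.3283.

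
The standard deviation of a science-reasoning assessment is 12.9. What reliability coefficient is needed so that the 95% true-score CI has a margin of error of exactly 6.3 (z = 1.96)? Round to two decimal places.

0.94

SEM needed = half-width / z = 6.3/1.96 ≈ 3.2143
r = 1 − (SEM / SD)² = 1 − (3.2143 / 12.9)² ≈ 1 − 0.0621 ≈ 0.9379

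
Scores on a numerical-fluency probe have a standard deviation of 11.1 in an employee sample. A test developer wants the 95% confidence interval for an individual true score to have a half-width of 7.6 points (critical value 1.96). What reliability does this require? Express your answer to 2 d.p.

SEM needed = half-width / z = 7.6/1.96 ≃ 3.87755
r = 1 − (3.87755/11.1)² ≃ 1 − 0.12203 ≃ 0.87797

0.88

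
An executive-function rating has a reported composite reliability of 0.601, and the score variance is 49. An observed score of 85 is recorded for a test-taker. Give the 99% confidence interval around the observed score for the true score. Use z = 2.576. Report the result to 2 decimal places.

[73.61, 96.39]

SD = √49 ≈ 7.0000
The standard error of measurement is 7.0000×√(1 − 0.6010) ≈ 7.0000×0.6317 ≈ 4.4217.
Margin = 2.576 × 4.4217 ≈ 11.3902
99% CI: 85 ± 11.3902 = [73.6098, 96.3902]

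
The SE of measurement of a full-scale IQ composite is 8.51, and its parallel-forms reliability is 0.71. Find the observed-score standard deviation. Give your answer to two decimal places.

15.80

SD = 8.51 / √(1 − 0.71) ≈ 15.8027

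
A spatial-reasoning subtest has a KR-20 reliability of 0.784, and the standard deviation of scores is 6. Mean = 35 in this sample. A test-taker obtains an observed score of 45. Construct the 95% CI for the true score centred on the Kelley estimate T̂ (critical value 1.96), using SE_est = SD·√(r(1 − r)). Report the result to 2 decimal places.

T̂ = r·X + (1 − r)·M = 0.784*45 + 0.216*35 = 35.280 + 7.560 ≈ 42.840
SE_est = 6.000·√[r(1 − r)] ≈ 2.469
95% CI: 42.840 ± 4.839 ≈ (38.001, 47.679)

[38.00, 47.68]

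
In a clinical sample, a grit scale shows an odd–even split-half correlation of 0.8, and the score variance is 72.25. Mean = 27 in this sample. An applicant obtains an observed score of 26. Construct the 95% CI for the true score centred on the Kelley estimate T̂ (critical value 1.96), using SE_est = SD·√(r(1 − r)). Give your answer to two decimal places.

[20.88, 31.35]

σ = 72.25^(1/2) = 8.5000
r_full = 2·0.8 / (1 + 0.8) ≈ 0.8889
T̂ = r·X + (1 − r)·M = 0.8889×26 + 0.1111×27 ≈ 23.1111 + 3.0000 ≈ 26.1111
SE_est = SD × √(r(1 − r)) = 8.5000 × √0.0988 ≈ 8.5000 × 0.3143 ≈ 2.6713
CI = 26.1111 ± 1.96 × 2.6713 → [20.8754, 31.3468]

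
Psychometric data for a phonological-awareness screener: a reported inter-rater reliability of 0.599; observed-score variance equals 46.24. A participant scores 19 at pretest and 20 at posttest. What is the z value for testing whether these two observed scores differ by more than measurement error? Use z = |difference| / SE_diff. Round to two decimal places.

0.16

SD = √46.24 ≈ 6.80000
SEM = 6.80000×√(1 − 0.59900) ≈ 4.30607
SE_diff = SEM × √2 ≈ 4.30607 × 1.41421 ≈ 6.08970
z = 1 / 6.08970 ≈ 0.16421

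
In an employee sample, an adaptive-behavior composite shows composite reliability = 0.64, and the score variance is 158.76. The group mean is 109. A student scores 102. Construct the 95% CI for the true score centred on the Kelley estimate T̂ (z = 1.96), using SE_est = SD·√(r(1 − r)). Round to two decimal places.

SD = √158.76 = 12.600
T̂ = r·X + (1 − r)·M = 0.640×102 + 0.360×109 = 65.280 + 39.240 ≃ 104.520
SE_est = 12.600×√(0.640×0.360) ≃ 6.048
95% CI: 104.520 ± 11.854 ≃ (92.666, 116.374)

[92.67, 116.37]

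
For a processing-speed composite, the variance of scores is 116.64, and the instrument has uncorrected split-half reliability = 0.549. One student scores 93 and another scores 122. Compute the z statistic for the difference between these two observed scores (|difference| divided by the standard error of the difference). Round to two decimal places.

3.52

σ = 116.64^(1/2) = 10.8000
Full-length reliability (Spearman-Brown) = 2(0.549)/(1+0.549) ≃ 0.7088
SEM = 10.8000 × √(1 − 0.7088) = 10.8000 × √0.2912 ≃ 10.8000 × 0.5396 ≃ 5.8276
SE_diff = √2 × SEM ≃ 8.2414
z = 29 / 8.2414 ≃ 3.5188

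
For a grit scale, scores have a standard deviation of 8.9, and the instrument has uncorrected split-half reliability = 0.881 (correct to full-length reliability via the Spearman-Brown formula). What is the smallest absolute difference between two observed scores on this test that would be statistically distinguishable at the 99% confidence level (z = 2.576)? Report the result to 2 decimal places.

Spearman-Brown: r = 2(0.881) / (1 + 0.881) = 1.7620 / 1.8810 ≈ 0.9367
SEM = 8.9000 * √(1 − 0.9367) = 8.9000 * √0.0633 ≈ 8.9000 * 0.2515 ≈ 2.2386
SE_diff = √2 * SEM ≈ 3.1658
Smallest detectable difference = 2.576*3.1658 ≈ 8.1551

8.16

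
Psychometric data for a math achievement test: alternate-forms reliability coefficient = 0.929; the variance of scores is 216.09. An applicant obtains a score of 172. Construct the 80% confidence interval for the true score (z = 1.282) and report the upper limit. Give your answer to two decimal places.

177.02

σ = 216.09^(1/2) = 14.700
SEM = 14.700 × √(1 − 0.929) = 14.700 × √0.071 ≈ 14.700 × 0.266 ≈ 3.917
Margin = 1.282 × 3.917 ≈ 5.022
Upper limit = 172 + 5.022 ≈ 177.022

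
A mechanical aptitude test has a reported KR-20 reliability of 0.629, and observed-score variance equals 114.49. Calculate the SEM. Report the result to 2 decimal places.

SD = √114.49 = 10.700
SEM = 10.700 · √(1 − 0.629) = 10.700 · √0.371 ≈ 10.700 · 0.609 ≈ 6.517

6.52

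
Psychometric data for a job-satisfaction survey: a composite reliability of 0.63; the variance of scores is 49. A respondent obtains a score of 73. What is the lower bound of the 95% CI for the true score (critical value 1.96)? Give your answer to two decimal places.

σ = 49^(1/2) = 7.0000
SEM = 7.0000 · √(1 − 0.6300) = 7.0000 · √0.3700 ≈ 7.0000 · 0.6083 ≈ 4.2579
Half-width = 1.96·4.2579 ≈ 8.3456
Lower limit = 73 − 8.3456 ≈ 64.6544

64.65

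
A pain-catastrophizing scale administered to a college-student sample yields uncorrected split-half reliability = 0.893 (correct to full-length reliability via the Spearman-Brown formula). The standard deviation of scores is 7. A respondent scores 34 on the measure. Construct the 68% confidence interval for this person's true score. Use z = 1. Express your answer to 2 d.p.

Spearman-Brown: r = 2(0.893) / (1 + 0.893) = 1.78600 / 1.89300 ≈ 0.94348
SEM = 7.00000 * √(1 − 0.94348) = 7.00000 * √0.05652 ≈ 7.00000 * 0.23775 ≈ 1.66423
Half-width = 1*1.66423 ≈ 1.66423
68% CI: 34 ± 1.66423 = [32.33577, 35.66423]

[32.34, 35.66]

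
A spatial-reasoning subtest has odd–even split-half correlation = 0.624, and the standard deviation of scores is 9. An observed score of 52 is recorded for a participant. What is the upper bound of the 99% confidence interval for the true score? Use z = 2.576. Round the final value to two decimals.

r_full = 2·0.624 / (1 + 0.624) ≈ 0.7685
SEM = 9.0000·√(1 − 0.7685) ≈ 4.3306
Half-width = 2.576·4.3306 ≈ 11.1555
Upper bound: 52 + 11.1555 = 63.1555

63.16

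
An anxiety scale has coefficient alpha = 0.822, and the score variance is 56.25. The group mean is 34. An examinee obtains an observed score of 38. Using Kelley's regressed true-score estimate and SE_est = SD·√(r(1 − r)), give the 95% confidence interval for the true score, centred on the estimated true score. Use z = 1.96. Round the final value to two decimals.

[31.67, 42.91]

σ = 56.25^(1/2) = 7.500
T̂ = 0.822(38) + 0.178(34) ≈ 37.288
SE_est = SD × √(r(1 − r)) = 7.500 × √0.146 ≈ 7.500 × 0.383 ≈ 2.869
95% CI: 37.288 ± 5.623 ≈ (31.665, 42.911)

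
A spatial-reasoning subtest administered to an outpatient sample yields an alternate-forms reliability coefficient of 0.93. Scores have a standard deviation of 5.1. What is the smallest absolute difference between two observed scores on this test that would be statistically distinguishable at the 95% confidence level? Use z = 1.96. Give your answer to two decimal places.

3.74

SEM = 5.10000 × √(1 − 0.93000) = 5.10000 × √0.07000 ≈ 5.10000 × 0.26458 ≈ 1.34933
SE_diff = √2 × SEM ≈ 1.90825
Minimum reliable difference = 1.96 × SE_diff ≈ 1.96 × 1.90825 ≈ 3.74016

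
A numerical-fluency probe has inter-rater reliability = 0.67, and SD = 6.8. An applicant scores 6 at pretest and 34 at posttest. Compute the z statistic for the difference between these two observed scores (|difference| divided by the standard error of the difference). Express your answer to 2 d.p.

The standard error of measurement is 6.8000×√(1 − 0.6700) ≈ 6.8000×0.5745 ≈ 3.9063.
SE_diff = √2 × SEM ≈ 5.5243
z = |6 − 34| / 5.5243 = 28 / 5.5243 ≈ 5.0685

5.07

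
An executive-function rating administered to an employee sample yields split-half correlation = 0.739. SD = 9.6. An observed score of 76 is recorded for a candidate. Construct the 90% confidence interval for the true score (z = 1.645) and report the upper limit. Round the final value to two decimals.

Spearman-Brown: r = 2(0.739) / (1 + 0.739) = 1.478 / 1.739 ≈ 0.850
SEM = 9.600·√(1 − 0.850) ≈ 3.719
Half-width = 1.645·3.719 ≈ 6.118
Upper bound: 76 + 6.118 = 82.118

82.12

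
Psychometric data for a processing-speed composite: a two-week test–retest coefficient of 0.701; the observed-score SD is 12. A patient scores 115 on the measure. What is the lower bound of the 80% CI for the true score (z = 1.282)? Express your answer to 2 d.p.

SEM = 12.000×√(1 − 0.701) ≈ 6.562
Half-width = 1.282×6.562 ≈ 8.412
Lower bound: 115 − 8.412 = 106.588

106.59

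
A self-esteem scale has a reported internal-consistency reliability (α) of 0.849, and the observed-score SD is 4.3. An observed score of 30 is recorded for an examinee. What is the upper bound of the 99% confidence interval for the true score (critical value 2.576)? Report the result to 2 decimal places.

34.30

SEM = 4.30000 * √(1 − 0.84900) = 4.30000 * √0.15100 ≈ 4.30000 * 0.38859 ≈ 1.67092
2.576 * SEM ≈ 4.30430
Upper limit = 30 + 4.30430 ≈ 34.30430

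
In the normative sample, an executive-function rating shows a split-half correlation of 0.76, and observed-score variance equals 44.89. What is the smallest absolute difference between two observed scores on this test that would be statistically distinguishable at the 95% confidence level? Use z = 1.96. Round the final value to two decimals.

SD = √44.89 = 6.70000
r_full = 2·0.76 / (1 + 0.76) ≈ 0.86364
SEM = 6.70000 × √(1 − 0.86364) = 6.70000 × √0.13636 ≈ 6.70000 × 0.36927 ≈ 2.47414
Standard error of the difference = 2.47414·√2 ≈ 3.49896
Smallest detectable difference = 1.96×3.49896 ≈ 6.85796

6.86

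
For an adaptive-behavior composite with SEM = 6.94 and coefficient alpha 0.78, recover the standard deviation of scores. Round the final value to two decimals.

SD = 6.94 / √(1 − 0.78) ≈ 14.7961

14.80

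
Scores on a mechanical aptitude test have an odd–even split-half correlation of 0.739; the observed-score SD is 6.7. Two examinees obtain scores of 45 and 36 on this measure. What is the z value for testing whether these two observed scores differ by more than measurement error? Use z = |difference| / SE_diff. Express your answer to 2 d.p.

r_full = 2·0.739 / (1 + 0.739) ≃ 0.850
SEM = 6.700 * √(1 − 0.850) = 6.700 * √0.150 ≃ 6.700 * 0.387 ≃ 2.596
SE_diff = √2 * SEM ≃ 3.671
z = |45 − 36| / 3.671 = 9 / 3.671 ≃ 2.452

2.45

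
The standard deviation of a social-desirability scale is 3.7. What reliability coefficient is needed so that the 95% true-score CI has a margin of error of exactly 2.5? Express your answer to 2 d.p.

SEM needed = half-width / z = 2.5/1.96 ≈ 1.276
r = 1 − (SEM / SD)² = 1 − (1.276 / 3.7)² ≈ 1 − 0.119 ≈ 0.881

0.88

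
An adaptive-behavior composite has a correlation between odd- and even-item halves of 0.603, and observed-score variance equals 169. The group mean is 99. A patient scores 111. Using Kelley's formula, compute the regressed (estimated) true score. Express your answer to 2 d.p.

r_full = 2·0.603 / (1 + 0.603) ≈ 0.752
T̂ = 0.752(111) + 0.248(99) ≈ 108.028

108.03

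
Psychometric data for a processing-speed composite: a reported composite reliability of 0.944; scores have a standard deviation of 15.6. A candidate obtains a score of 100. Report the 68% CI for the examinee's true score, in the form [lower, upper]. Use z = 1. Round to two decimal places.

[96.31, 103.69]

SEM = 15.600·√(1 − 0.944) ≃ 3.692
Half-width = 1·3.692 ≃ 3.692
CI = 100 ± 3.692 → [96.308, 103.692]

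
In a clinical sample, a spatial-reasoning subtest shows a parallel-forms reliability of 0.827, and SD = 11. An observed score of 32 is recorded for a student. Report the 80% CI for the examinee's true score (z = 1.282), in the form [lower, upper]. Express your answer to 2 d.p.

SEM = 11.0000 · √(1 − 0.8270) = 11.0000 · √0.1730 ≃ 11.0000 · 0.4159 ≃ 4.5753
Margin = 1.282 · 4.5753 ≃ 5.8655
Interval: (26.1345, 37.8655)

[26.13, 37.87]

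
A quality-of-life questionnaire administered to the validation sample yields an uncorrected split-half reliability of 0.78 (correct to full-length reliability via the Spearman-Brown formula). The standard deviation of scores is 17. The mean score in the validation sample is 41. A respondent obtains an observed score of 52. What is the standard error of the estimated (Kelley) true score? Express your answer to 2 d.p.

r_full = 2·0.78 / (1 + 0.78) ≈ 0.8764
SE_est = SD × √(r(1 − r)) = 17.0000 × √0.1083 ≈ 17.0000 × 0.3291 ≈ 5.5950

5.60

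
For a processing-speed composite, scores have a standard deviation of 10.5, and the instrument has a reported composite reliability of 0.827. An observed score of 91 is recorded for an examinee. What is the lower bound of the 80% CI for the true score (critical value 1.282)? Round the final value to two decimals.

SEM = 10.5000 × √(1 − 0.8270) = 10.5000 × √0.1730 ≃ 10.5000 × 0.4159 ≃ 4.3673
1.282 × SEM ≃ 5.5989
Lower limit = 91 − 5.5989 ≃ 85.4011

85.40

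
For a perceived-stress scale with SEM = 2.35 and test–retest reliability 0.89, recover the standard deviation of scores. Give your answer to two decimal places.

SD = SEM / √(1 − r) = 2.35 / √0.1100 ≃ 2.35 / 0.3317 ≃ 7.0855

7.09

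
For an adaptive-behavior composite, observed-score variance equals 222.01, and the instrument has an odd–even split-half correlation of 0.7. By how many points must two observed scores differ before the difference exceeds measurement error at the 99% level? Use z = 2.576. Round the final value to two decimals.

SD = √222.01 ≃ 14.9000
Full-length reliability (Spearman-Brown) = 2(0.7)/(1+0.7) ≃ 0.8235
SEM = 14.9000 * √(1 − 0.8235) = 14.9000 * √0.1765 ≃ 14.9000 * 0.4201 ≃ 6.2593
Standard error of the difference = 6.2593·√2 ≃ 8.8519
Smallest detectable difference = 2.576*8.8519 ≃ 22.8025

22.80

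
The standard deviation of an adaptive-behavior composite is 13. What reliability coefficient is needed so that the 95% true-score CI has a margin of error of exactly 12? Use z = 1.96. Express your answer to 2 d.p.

0.78

Required SEM = 12 / 1.96 ≃ 6.1224
r = 1 − (6.1224/13)² ≃ 1 − 0.2218 ≃ 0.7782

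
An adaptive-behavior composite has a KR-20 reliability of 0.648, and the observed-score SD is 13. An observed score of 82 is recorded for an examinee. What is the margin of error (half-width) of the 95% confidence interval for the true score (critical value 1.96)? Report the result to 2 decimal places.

The standard error of measurement is 13.000*√(1 − 0.648) ≈ 13.000*0.593 ≈ 7.713.
Margin = 1.96 * 7.713 ≈ 15.117

15.12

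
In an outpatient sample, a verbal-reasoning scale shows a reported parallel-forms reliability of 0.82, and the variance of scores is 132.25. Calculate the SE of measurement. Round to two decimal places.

SD = √132.25 = 11.500
SEM = 11.500 * √(1 − 0.820) = 11.500 * √0.180 ≈ 11.500 * 0.424 ≈ 4.879

4.88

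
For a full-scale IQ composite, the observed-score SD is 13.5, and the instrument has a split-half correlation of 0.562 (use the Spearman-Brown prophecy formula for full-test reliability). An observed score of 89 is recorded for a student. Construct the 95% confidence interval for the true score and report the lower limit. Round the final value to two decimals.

74.99

r_full = 2·0.562 / (1 + 0.562) ≈ 0.7196
SEM = 13.5000 · √(1 − 0.7196) = 13.5000 · √0.2804 ≈ 13.5000 · 0.5295 ≈ 7.1488
1.96 · SEM ≈ 14.0116
Lower bound: 89 − 14.0116 = 74.9884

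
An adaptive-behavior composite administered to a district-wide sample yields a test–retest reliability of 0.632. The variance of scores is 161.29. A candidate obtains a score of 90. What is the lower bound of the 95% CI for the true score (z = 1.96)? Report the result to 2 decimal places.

SD = √161.29 = 12.7000
SEM = 12.7000·√(1 − 0.6320) ≃ 7.7042
1.96 · SEM ≃ 15.1002
Lower limit = 90 − 15.1002 ≃ 74.8998

74.90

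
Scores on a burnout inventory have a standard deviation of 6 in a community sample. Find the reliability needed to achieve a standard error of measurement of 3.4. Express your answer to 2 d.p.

r = 1 − (SEM / SD)² = 1 − (3.4000 / 6)² ≈ 1 − 0.3211 ≈ 0.6789

0.68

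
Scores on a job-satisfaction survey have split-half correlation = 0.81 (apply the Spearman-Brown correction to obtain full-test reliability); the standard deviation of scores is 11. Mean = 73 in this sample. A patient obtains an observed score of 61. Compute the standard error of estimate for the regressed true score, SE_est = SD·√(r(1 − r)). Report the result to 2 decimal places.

Full-length reliability (Spearman-Brown) = 2(0.81)/(1+0.81) ≈ 0.8950
SE_est = SD × √(r(1 − r)) = 11.0000 × √0.0940 ≈ 11.0000 × 0.3065 ≈ 3.3717

3.37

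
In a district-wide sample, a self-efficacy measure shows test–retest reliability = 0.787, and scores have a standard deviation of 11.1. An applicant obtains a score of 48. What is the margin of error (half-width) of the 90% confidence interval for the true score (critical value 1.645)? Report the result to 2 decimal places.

The standard error of measurement is 11.1000*√(1 − 0.7870) ≃ 11.1000*0.4615 ≃ 5.1229.
Margin = 1.645 * 5.1229 ≃ 8.4271

8.43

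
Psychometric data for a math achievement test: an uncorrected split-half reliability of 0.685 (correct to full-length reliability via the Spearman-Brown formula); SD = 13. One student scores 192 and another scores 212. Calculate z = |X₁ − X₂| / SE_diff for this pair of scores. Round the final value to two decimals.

Full-length reliability (Spearman-Brown) = 2(0.685)/(1+0.685) ≈ 0.813
SEM = 13.000 * √(1 − 0.813) = 13.000 * √0.187 ≈ 13.000 * 0.432 ≈ 5.621
SE_diff = √2 * SEM ≈ 7.949
z = 20 / 7.949 ≈ 2.516

2.52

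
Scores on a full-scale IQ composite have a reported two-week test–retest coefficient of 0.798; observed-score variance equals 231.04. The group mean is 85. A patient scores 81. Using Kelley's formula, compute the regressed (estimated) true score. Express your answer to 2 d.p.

Estimated true score = 0.798·81 + (1 − 0.798)·85 ≈ 81.808

81.81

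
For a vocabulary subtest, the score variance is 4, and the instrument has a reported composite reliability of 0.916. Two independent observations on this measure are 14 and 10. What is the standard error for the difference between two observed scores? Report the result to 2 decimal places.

σ = 4^(1/2) = 2.0000
The standard error of measurement is 2.0000*√(1 − 0.9160) ≈ 2.0000*0.2898 ≈ 0.5797.
Standard error of the difference = 0.5797·√2 ≈ 0.8198

0.82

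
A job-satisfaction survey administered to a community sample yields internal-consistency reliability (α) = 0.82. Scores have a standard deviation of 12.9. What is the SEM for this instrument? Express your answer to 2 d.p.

The standard error of measurement is 12.900*√(1 − 0.820) ≃ 12.900*0.424 ≃ 5.473.

5.47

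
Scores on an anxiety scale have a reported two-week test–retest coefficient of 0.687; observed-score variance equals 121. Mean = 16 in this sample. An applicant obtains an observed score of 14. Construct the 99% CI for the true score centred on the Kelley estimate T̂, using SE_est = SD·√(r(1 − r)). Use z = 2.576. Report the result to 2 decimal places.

[1.49, 27.77]

SD = √121 ≈ 11.0000
T̂ = 0.6870(14) + 0.3130(16) ≈ 14.6260
SE_est = SD × √(r(1 − r)) = 11.0000 × √0.2150 ≈ 11.0000 × 0.4637 ≈ 5.1009
CI = 14.6260 ± 2.576 × 5.1009 → [1.4862, 27.7658]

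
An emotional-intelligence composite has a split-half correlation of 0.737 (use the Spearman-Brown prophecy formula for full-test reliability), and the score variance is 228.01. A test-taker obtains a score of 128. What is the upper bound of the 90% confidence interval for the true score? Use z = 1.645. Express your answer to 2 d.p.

SD = √228.01 ≈ 15.1000
r_full = 2·0.737 / (1 + 0.737) ≈ 0.8486
The standard error of measurement is 15.1000×√(1 − 0.8486) ≈ 15.1000×0.3891 ≈ 5.8756.
1.645 × SEM ≈ 9.6654
Upper bound: 128 + 9.6654 = 137.6654

137.67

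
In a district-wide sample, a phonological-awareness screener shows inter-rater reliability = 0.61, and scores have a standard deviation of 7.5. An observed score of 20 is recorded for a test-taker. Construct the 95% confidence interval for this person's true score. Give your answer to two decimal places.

[10.82, 29.18]

SEM = 7.50000·√(1 − 0.61000) ≈ 4.68375
1.96 · SEM ≈ 9.18015
95% CI: 20 ± 9.18015 = [10.81985, 29.18015]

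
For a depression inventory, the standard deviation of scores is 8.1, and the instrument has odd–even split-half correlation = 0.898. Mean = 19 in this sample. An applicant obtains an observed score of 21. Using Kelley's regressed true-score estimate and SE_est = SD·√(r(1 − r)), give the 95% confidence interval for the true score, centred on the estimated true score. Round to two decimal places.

[17.31, 24.47]

r_full = 2·0.898 / (1 + 0.898) ≈ 0.946
Estimated true score = 0.946×21 + (1 − 0.946)×19 ≈ 20.893
SE_est = SD × √(r(1 − r)) = 8.100 × √0.051 ≈ 8.100 × 0.226 ≈ 1.827
CI = 20.893 ± 1.96 × 1.827 → [17.312, 24.473]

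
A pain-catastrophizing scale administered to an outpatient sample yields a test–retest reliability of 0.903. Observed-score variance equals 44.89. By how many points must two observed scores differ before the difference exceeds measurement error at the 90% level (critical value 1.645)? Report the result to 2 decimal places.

SD = √44.89 ≈ 6.70000
The standard error of measurement is 6.70000·√(1 − 0.90300) ≈ 6.70000·0.31145 ≈ 2.08670.
SE_diff = √2 · SEM ≈ 2.95104
Smallest detectable difference = 1.645·2.95104 ≈ 4.85447

4.85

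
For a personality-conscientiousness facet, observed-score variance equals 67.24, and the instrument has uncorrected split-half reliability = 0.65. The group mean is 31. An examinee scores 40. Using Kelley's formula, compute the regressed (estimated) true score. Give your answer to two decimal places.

38.09

Spearman-Brown: r = 2(0.65) / (1 + 0.65) = 1.3000 / 1.6500 ≃ 0.7879
Estimated true score = 0.7879×40 + (1 − 0.7879)×31 ≃ 38.0909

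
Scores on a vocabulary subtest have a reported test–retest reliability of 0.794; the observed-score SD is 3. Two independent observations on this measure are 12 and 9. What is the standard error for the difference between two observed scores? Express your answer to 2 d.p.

1.93

SEM = 3.000 · √(1 − 0.794) = 3.000 · √0.206 ≈ 3.000 · 0.454 ≈ 1.362
SE_diff = SEM · √2 ≈ 1.362 · 1.414 ≈ 1.926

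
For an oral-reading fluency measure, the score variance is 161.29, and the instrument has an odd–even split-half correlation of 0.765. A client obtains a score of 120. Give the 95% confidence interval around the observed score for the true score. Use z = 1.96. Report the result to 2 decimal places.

σ = 161.29^(1/2) = 12.7000
Full-length reliability (Spearman-Brown) = 2(0.765)/(1+0.765) ≈ 0.8669
The standard error of measurement is 12.7000*√(1 − 0.8669) ≈ 12.7000*0.3649 ≈ 4.6341.
Half-width = 1.96*4.6341 ≈ 9.0828
95% CI: 120 ± 9.0828 = [110.9172, 129.0828]

[110.92, 129.08]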